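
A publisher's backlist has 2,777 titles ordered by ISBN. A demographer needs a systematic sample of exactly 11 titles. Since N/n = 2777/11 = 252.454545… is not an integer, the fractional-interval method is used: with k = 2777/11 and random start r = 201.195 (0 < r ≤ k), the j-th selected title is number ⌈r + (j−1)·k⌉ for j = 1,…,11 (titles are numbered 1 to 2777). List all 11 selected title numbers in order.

202, 454, 707, 959, 1212, 1464, 1716, 1969, 2221, 2474, 2726

j=1: r + 0k = 201.195 → ⌈·⌉ = 202
j=2: r + 1k = 453.649545… → ⌈·⌉ = 454
j=3: r + 2k = 706.104090… → ⌈·⌉ = 707
j=4: r + 3k = 958.558636… → ⌈·⌉ = 959
j=5: r + 4k = 1211.013181… → ⌈·⌉ = 1212
j=6: r + 5k = 1463.467727… → ⌈·⌉ = 1464
j=7: r + 6k = 1715.922272… → ⌈·⌉ = 1716
j=8: r + 7k = 1968.376818… → ⌈·⌉ = 1969
j=9: r + 8k = 2220.831363… → ⌈·⌉ = 2221
j=10: r + 9k = 2473.285909… → ⌈·⌉ = 2474
j=11: r + 10k = 2725.740454… → ⌈·⌉ = 2726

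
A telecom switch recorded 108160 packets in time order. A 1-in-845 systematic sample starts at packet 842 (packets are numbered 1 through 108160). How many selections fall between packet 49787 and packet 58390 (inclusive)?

11

k = 845
First selection ≥ 49787: 842 + ⌈(49787−842)/845⌉·845 = 842 + 58×845 = 49852
Last selection ≤ 58390: 842 + ⌊(58390−842)/845⌋·845 = 842 + 68×845 = 58302
Count = 68 − 58 + 1 = 11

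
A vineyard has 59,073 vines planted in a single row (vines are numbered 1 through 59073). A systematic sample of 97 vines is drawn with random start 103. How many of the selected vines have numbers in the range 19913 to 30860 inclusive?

k = 59073/97 = 609
First selection ≥ 19913: 103 + ⌈(19913−103)/609⌉·609 = 103 + 33×609 = 20200
Last selection ≤ 30860: 103 + ⌊(30860−103)/609⌋·609 = 103 + 50×609 = 30553
Count = 50 − 33 + 1 = 18

18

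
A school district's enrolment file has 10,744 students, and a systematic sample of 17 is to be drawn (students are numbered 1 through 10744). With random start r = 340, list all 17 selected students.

340, 972, 1604, 2236, 2868, 3500, 4132, 4764, 5396, 6028, 6660, 7292, 7924, 8556, 9188, 9820, 10452

k = N/n = 10744/17 = 632
student 1: 340
student 2: 340 + 632 = 972
student 3: 972 + 632 = 1604
student 4: 1604 + 632 = 2236
student 5: 2236 + 632 = 2868
student 6: 2868 + 632 = 3500
student 7: 3500 + 632 = 4132
student 8: 4132 + 632 = 4764
student 9: 4764 + 632 = 5396
student 10: 5396 + 632 = 6028
student 11: 6028 + 632 = 6660
student 12: 6660 + 632 = 7292
student 13: 7292 + 632 = 7924
student 14: 7924 + 632 = 8556
student 15: 8556 + 632 = 9188
student 16: 9188 + 632 = 9820
student 17: 9820 + 632 = 10452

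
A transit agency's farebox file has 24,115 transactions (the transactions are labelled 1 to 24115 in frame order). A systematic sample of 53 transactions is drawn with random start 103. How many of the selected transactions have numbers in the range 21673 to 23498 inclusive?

4

k = 24115/53 = 455
First selection ≥ 21673: 103 + ⌈(21673−103)/455⌉·455 = 103 + 48×455 = 21943
Last selection ≤ 23498: 103 + ⌊(23498−103)/455⌋·455 = 103 + 51×455 = 23308
Count = 51 − 48 + 1 = 4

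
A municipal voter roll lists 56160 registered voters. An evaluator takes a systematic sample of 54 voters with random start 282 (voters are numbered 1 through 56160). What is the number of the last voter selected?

k = 56160/54 = 1040
54th selection = r + (54−1)·k = 282 + 53×1040 = 282 + 55120 = 55402

55402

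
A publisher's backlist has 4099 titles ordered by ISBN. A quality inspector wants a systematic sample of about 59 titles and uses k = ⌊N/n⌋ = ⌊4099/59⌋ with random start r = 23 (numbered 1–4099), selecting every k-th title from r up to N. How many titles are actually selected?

60

k = ⌊4099/59⌋ = 69
Achieved size = ⌊(4099 − 23)/69⌋ + 1 = ⌊4076/69⌋ + 1 = 59 + 1 = 60
(last selection: 23 + 59×69 = 4094 ≤ 4099; next would be 4163 > 4099)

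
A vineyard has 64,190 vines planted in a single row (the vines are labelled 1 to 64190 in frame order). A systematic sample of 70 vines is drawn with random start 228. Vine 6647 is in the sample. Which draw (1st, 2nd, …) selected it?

k = 64190/70 = 917
position = (6647 − 228)/917 + 1 = 6419/917 + 1 = 7 + 1 = 8

8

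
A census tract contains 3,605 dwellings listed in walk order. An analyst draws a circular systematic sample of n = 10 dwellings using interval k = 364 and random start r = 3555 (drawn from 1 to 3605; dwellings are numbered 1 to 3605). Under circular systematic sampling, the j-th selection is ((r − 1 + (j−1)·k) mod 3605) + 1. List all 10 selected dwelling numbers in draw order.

Selection 1: 3555
Selection 2: 3555 + 364 = 3919 → 3919 − 3605 = 314
Selection 3: 314 + 364 = 678
Selection 4: 678 + 364 = 1042
Selection 5: 1042 + 364 = 1406
Selection 6: 1406 + 364 = 1770
Selection 7: 1770 + 364 = 2134
Selection 8: 2134 + 364 = 2498
Selection 9: 2498 + 364 = 2862
Selection 10: 2862 + 364 = 3226

3555, 314, 678, 1042, 1406, 1770, 2134, 2498, 2862, 3226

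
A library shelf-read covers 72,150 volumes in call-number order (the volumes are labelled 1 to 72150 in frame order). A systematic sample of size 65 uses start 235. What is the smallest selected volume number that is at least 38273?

39085

k = 72150/65 = 1110
Steps past start: ⌈(38273 − 235)/1110⌉ = ⌈38038/1110⌉ = 35
Selected volume: 235 + 35×1110 = 39085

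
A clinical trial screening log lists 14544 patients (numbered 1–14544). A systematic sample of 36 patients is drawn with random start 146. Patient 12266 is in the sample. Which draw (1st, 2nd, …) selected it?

31

k = 14544/36 = 404
position = (12266 − 146)/404 + 1 = 12120/404 + 1 = 30 + 1 = 31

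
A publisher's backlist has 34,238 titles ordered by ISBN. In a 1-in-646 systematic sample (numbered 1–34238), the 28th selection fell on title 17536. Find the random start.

94

k = 646
r = 17536 − (28−1)×646 = 17536 − 17442 = 94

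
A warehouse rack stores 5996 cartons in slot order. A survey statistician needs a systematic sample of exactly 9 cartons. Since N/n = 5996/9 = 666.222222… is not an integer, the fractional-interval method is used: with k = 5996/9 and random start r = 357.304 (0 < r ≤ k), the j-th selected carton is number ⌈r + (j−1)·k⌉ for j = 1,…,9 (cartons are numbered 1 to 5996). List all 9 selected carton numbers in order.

j=1: r + 0k = 357.304 → ⌈·⌉ = 358
j=2: r + 1k = 1023.526222… → ⌈·⌉ = 1024
j=3: r + 2k = 1689.748444… → ⌈·⌉ = 1690
j=4: r + 3k = 2355.970666… → ⌈·⌉ = 2356
j=5: r + 4k = 3022.192888… → ⌈·⌉ = 3023
j=6: r + 5k = 3688.415111… → ⌈·⌉ = 3689
j=7: r + 6k = 4354.637333… → ⌈·⌉ = 4355
j=8: r + 7k = 5020.859555… → ⌈·⌉ = 5021
j=9: r + 8k = 5687.081777… → ⌈·⌉ = 5688

358, 1024, 1690, 2356, 3023, 3689, 4355, 5021, 5688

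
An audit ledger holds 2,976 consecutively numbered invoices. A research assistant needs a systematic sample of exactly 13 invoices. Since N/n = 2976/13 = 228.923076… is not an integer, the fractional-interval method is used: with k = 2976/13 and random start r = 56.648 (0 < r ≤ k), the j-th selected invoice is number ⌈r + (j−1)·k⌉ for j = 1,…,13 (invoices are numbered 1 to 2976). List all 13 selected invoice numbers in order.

57, 286, 515, 744, 973, 1202, 1431, 1660, 1889, 2117, 2346, 2575, 2804

j=1: r + 0k = 56.648 → ⌈·⌉ = 57
j=2: r + 1k = 285.571076… → ⌈·⌉ = 286
j=3: r + 2k = 514.494153… → ⌈·⌉ = 515
j=4: r + 3k = 743.417230… → ⌈·⌉ = 744
j=5: r + 4k = 972.340307… → ⌈·⌉ = 973
j=6: r + 5k = 1201.263384… → ⌈·⌉ = 1202
j=7: r + 6k = 1430.186461… → ⌈·⌉ = 1431
j=8: r + 7k = 1659.109538… → ⌈·⌉ = 1660
j=9: r + 8k = 1888.032615… → ⌈·⌉ = 1889
j=10: r + 9k = 2116.955692… → ⌈·⌉ = 2117
j=11: r + 10k = 2345.878769… → ⌈·⌉ = 2346
j=12: r + 11k = 2574.801846… → ⌈·⌉ = 2575
j=13: r + 12k = 2803.724923… → ⌈·⌉ = 2804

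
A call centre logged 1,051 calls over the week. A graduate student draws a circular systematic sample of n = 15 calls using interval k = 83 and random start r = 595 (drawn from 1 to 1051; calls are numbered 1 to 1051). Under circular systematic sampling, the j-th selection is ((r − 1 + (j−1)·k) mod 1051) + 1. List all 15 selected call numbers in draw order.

Selection 1: 595
Selection 2: 595 + 83 = 678
Selection 3: 678 + 83 = 761
Selection 4: 761 + 83 = 844
Selection 5: 844 + 83 = 927
Selection 6: 927 + 83 = 1010
Selection 7: 1010 + 83 = 1093 → 1093 − 1051 = 42
Selection 8: 42 + 83 = 125
Selection 9: 125 + 83 = 208
Selection 10: 208 + 83 = 291
Selection 11: 291 + 83 = 374
Selection 12: 374 + 83 = 457
Selection 13: 457 + 83 = 540
Selection 14: 540 + 83 = 623
Selection 15: 623 + 83 = 706

595, 678, 761, 844, 927, 1010, 42, 125, 208, 291, 374, 457, 540, 623, 706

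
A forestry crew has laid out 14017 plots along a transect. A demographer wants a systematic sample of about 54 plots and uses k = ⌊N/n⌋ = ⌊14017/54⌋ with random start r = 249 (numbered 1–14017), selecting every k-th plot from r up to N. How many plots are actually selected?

54

k = ⌊14017/54⌋ = 259
Achieved size = ⌊(14017 − 249)/259⌋ + 1 = ⌊13768/259⌋ + 1 = 53 + 1 = 54
(last selection: 249 + 53×259 = 13976 ≤ 14017; next would be 14235 > 14017)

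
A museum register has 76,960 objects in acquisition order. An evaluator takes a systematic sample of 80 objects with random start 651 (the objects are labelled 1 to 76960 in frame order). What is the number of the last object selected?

76649

k = 76960/80 = 962
80th selection = r + (80−1)·k = 651 + 79×962 = 651 + 75998 = 76649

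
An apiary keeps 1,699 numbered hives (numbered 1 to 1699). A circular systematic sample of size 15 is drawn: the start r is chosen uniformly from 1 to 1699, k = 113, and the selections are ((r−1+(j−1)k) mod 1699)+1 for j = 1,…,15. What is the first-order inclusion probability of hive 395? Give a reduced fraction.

15/1699

For each position j, as r ranges over 1…1699 the j-th selection hits every hive exactly once, so hive 395 is selected for exactly 15 of the 1699 starts.
Inclusion probability = 15/1699.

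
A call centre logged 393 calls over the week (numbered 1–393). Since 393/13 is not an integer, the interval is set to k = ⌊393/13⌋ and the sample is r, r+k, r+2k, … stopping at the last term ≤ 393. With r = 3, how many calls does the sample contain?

k = ⌊393/13⌋ = 30
Achieved size = ⌊(393 − 3)/30⌋ + 1 = ⌊390/30⌋ + 1 = 13 + 1 = 14
(last selection: 3 + 13×30 = 393 ≤ 393; next would be 423 > 393)

14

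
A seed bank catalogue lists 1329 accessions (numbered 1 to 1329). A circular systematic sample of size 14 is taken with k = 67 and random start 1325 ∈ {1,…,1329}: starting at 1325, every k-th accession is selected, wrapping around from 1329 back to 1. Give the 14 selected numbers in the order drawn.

1325, 63, 130, 197, 264, 331, 398, 465, 532, 599, 666, 733, 800, 867

Selection 1: 1325
Selection 2: 1325 + 67 = 1392 → 1392 − 1329 = 63
Selection 3: 63 + 67 = 130
Selection 4: 130 + 67 = 197
Selection 5: 197 + 67 = 264
Selection 6: 264 + 67 = 331
Selection 7: 331 + 67 = 398
Selection 8: 398 + 67 = 465
Selection 9: 465 + 67 = 532
Selection 10: 532 + 67 = 599
Selection 11: 599 + 67 = 666
Selection 12: 666 + 67 = 733
Selection 13: 733 + 67 = 800
Selection 14: 800 + 67 = 867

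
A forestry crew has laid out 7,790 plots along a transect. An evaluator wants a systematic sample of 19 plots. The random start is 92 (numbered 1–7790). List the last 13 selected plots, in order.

2552, 2962, 3372, 3782, 4192, 4602, 5012, 5422, 5832, 6242, 6652, 7062, 7472

k = N/n = 7790/19 = 410
7th selection = 92 + 6×410 = 2552
8th: 2552 + 410 = 2962
9th: 2962 + 410 = 3372
10th: 3372 + 410 = 3782
11th: 3782 + 410 = 4192
12th: 4192 + 410 = 4602
13th: 4602 + 410 = 5012
14th: 5012 + 410 = 5422
15th: 5422 + 410 = 5832
16th: 5832 + 410 = 6242
17th: 6242 + 410 = 6652
18th: 6652 + 410 = 7062
19th: 7062 + 410 = 7472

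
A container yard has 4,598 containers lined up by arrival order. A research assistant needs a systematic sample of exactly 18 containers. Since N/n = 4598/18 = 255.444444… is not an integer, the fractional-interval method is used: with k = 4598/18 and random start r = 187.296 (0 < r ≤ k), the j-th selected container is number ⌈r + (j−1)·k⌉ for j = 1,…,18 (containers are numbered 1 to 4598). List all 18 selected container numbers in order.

188, 443, 699, 954, 1210, 1465, 1720, 1976, 2231, 2487, 2742, 2998, 3253, 3509, 3764, 4019, 4275, 4530

j=1: r + 0k = 187.296 → ⌈·⌉ = 188
j=2: r + 1k = 442.740444… → ⌈·⌉ = 443
j=3: r + 2k = 698.184888… → ⌈·⌉ = 699
j=4: r + 3k = 953.629333… → ⌈·⌉ = 954
j=5: r + 4k = 1209.073777… → ⌈·⌉ = 1210
j=6: r + 5k = 1464.518222… → ⌈·⌉ = 1465
j=7: r + 6k = 1719.962666… → ⌈·⌉ = 1720
j=8: r + 7k = 1975.407111… → ⌈·⌉ = 1976
j=9: r + 8k = 2230.851555… → ⌈·⌉ = 2231
j=10: r + 9k = 2486.296 → ⌈·⌉ = 2487
j=11: r + 10k = 2741.740444… → ⌈·⌉ = 2742
j=12: r + 11k = 2997.184888… → ⌈·⌉ = 2998
j=13: r + 12k = 3252.629333… → ⌈·⌉ = 3253
j=14: r + 13k = 3508.073777… → ⌈·⌉ = 3509
j=15: r + 14k = 3763.518222… → ⌈·⌉ = 3764
j=16: r + 15k = 4018.962666… → ⌈·⌉ = 4019
j=17: r + 16k = 4274.407111… → ⌈·⌉ = 4275
j=18: r + 17k = 4529.851555… → ⌈·⌉ = 4530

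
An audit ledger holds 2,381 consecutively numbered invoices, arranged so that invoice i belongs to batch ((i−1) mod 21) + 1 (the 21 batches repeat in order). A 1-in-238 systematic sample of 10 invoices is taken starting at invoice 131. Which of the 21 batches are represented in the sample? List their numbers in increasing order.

5, 12, 19

Consecutive selections differ by k = 238, so their batch numbers differ by 238 mod 21 = 7.
gcd(238, 21) = 7, so the sample visits 21/7 = 3 distinct residues mod 21.
Start 131 is batch 5; the batches hit are 5, 12, 19.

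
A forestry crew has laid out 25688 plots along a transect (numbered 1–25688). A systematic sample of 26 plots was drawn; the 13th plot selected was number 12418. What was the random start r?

k = 25688/26 = 988
r = 12418 − (13−1)×988 = 12418 − 11856 = 562

562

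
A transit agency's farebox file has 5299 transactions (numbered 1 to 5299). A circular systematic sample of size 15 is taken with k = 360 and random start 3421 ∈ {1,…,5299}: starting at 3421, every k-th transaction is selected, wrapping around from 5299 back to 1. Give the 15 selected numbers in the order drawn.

3421, 3781, 4141, 4501, 4861, 5221, 282, 642, 1002, 1362, 1722, 2082, 2442, 2802, 3162

Selection 1: 3421
Selection 2: 3421 + 360 = 3781
Selection 3: 3781 + 360 = 4141
Selection 4: 4141 + 360 = 4501
Selection 5: 4501 + 360 = 4861
Selection 6: 4861 + 360 = 5221
Selection 7: 5221 + 360 = 5581 → 5581 − 5299 = 282
Selection 8: 282 + 360 = 642
Selection 9: 642 + 360 = 1002
Selection 10: 1002 + 360 = 1362
Selection 11: 1362 + 360 = 1722
Selection 12: 1722 + 360 = 2082
Selection 13: 2082 + 360 = 2442
Selection 14: 2442 + 360 = 2802
Selection 15: 2802 + 360 = 3162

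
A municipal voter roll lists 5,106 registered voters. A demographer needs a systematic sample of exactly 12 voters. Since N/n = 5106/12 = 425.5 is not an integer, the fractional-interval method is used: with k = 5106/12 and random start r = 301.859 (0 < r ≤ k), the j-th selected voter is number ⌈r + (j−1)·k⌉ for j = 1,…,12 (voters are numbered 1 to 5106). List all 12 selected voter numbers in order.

302, 728, 1153, 1579, 2004, 2430, 2855, 3281, 3706, 4132, 4557, 4983

j=1: r + 0k = 301.859 → ⌈·⌉ = 302
j=2: r + 1k = 727.359 → ⌈·⌉ = 728
j=3: r + 2k = 1152.859 → ⌈·⌉ = 1153
j=4: r + 3k = 1578.359 → ⌈·⌉ = 1579
j=5: r + 4k = 2003.859 → ⌈·⌉ = 2004
j=6: r + 5k = 2429.359 → ⌈·⌉ = 2430
j=7: r + 6k = 2854.859 → ⌈·⌉ = 2855
j=8: r + 7k = 3280.359 → ⌈·⌉ = 3281
j=9: r + 8k = 3705.859 → ⌈·⌉ = 3706
j=10: r + 9k = 4131.359 → ⌈·⌉ = 4132
j=11: r + 10k = 4556.859 → ⌈·⌉ = 4557
j=12: r + 11k = 4982.359 → ⌈·⌉ = 4983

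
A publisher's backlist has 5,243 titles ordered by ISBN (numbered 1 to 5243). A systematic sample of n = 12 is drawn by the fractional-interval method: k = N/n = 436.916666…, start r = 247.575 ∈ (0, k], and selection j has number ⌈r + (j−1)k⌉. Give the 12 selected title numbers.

j=1: r + 0k = 247.575 → ⌈·⌉ = 248
j=2: r + 1k = 684.491666… → ⌈·⌉ = 685
j=3: r + 2k = 1121.408333… → ⌈·⌉ = 1122
j=4: r + 3k = 1558.325 → ⌈·⌉ = 1559
j=5: r + 4k = 1995.241666… → ⌈·⌉ = 1996
j=6: r + 5k = 2432.158333… → ⌈·⌉ = 2433
j=7: r + 6k = 2869.075 → ⌈·⌉ = 2870
j=8: r + 7k = 3305.991666… → ⌈·⌉ = 3306
j=9: r + 8k = 3742.908333… → ⌈·⌉ = 3743
j=10: r + 9k = 4179.825 → ⌈·⌉ = 4180
j=11: r + 10k = 4616.741666… → ⌈·⌉ = 4617
j=12: r + 11k = 5053.658333… → ⌈·⌉ = 5054

248, 685, 1122, 1559, 1996, 2433, 2870, 3306, 3743, 4180, 4617, 5054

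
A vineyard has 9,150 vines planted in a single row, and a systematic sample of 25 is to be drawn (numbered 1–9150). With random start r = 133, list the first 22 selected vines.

k = N/n = 9150/25 = 366
vine 1: 133
vine 2: 133 + 366 = 499
vine 3: 499 + 366 = 865
vine 4: 865 + 366 = 1231
vine 5: 1231 + 366 = 1597
vine 6: 1597 + 366 = 1963
vine 7: 1963 + 366 = 2329
vine 8: 2329 + 366 = 2695
vine 9: 2695 + 366 = 3061
vine 10: 3061 + 366 = 3427
vine 11: 3427 + 366 = 3793
vine 12: 3793 + 366 = 4159
vine 13: 4159 + 366 = 4525
vine 14: 4525 + 366 = 4891
vine 15: 4891 + 366 = 5257
vine 16: 5257 + 366 = 5623
vine 17: 5623 + 366 = 5989
vine 18: 5989 + 366 = 6355
vine 19: 6355 + 366 = 6721
vine 20: 6721 + 366 = 7087
vine 21: 7087 + 366 = 7453
vine 22: 7453 + 366 = 7819

133, 499, 865, 1231, 1597, 1963, 2329, 2695, 3061, 3427, 3793, 4159, 4525, 4891, 5257, 5623, 5989, 6355, 6721, 7087, 7453, 7819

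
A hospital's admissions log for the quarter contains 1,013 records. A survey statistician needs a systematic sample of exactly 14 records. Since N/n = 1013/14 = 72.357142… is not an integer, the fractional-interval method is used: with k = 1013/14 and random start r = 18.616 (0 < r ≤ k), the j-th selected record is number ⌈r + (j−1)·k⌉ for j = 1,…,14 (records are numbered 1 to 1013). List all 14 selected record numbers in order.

19, 91, 164, 236, 309, 381, 453, 526, 598, 670, 743, 815, 887, 960

j=1: r + 0k = 18.616 → ⌈·⌉ = 19
j=2: r + 1k = 90.973142… → ⌈·⌉ = 91
j=3: r + 2k = 163.330285… → ⌈·⌉ = 164
j=4: r + 3k = 235.687428… → ⌈·⌉ = 236
j=5: r + 4k = 308.044571… → ⌈·⌉ = 309
j=6: r + 5k = 380.401714… → ⌈·⌉ = 381
j=7: r + 6k = 452.758857… → ⌈·⌉ = 453
j=8: r + 7k = 525.116 → ⌈·⌉ = 526
j=9: r + 8k = 597.473142… → ⌈·⌉ = 598
j=10: r + 9k = 669.830285… → ⌈·⌉ = 670
j=11: r + 10k = 742.187428… → ⌈·⌉ = 743
j=12: r + 11k = 814.544571… → ⌈·⌉ = 815
j=13: r + 12k = 886.901714… → ⌈·⌉ = 887
j=14: r + 13k = 959.258857… → ⌈·⌉ = 960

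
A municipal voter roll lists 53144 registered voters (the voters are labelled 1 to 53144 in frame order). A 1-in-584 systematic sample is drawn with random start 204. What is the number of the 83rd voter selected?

k = 584
83rd selection = r + (83−1)·k = 204 + 82×584 = 204 + 47888 = 48092

48092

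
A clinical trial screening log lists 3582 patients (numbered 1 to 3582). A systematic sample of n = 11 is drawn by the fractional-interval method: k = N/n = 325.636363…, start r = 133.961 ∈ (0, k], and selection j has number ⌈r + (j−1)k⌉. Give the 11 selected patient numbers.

134, 460, 786, 1111, 1437, 1763, 2088, 2414, 2740, 3065, 3391

j=1: r + 0k = 133.961 → ⌈·⌉ = 134
j=2: r + 1k = 459.597363… → ⌈·⌉ = 460
j=3: r + 2k = 785.233727… → ⌈·⌉ = 786
j=4: r + 3k = 1110.870090… → ⌈·⌉ = 1111
j=5: r + 4k = 1436.506454… → ⌈·⌉ = 1437
j=6: r + 5k = 1762.142818… → ⌈·⌉ = 1763
j=7: r + 6k = 2087.779181… → ⌈·⌉ = 2088
j=8: r + 7k = 2413.415545… → ⌈·⌉ = 2414
j=9: r + 8k = 2739.051909… → ⌈·⌉ = 2740
j=10: r + 9k = 3064.688272… → ⌈·⌉ = 3065
j=11: r + 10k = 3390.324636… → ⌈·⌉ = 3391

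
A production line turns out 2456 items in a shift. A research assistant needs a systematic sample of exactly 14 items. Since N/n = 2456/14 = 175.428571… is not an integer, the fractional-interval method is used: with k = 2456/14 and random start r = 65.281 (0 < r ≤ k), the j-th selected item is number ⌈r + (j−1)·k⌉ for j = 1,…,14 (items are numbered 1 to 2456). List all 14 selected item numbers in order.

66, 241, 417, 592, 767, 943, 1118, 1294, 1469, 1645, 1820, 1995, 2171, 2346

j=1: r + 0k = 65.281 → ⌈·⌉ = 66
j=2: r + 1k = 240.709571… → ⌈·⌉ = 241
j=3: r + 2k = 416.138142… → ⌈·⌉ = 417
j=4: r + 3k = 591.566714… → ⌈·⌉ = 592
j=5: r + 4k = 766.995285… → ⌈·⌉ = 767
j=6: r + 5k = 942.423857… → ⌈·⌉ = 943
j=7: r + 6k = 1117.852428… → ⌈·⌉ = 1118
j=8: r + 7k = 1293.281 → ⌈·⌉ = 1294
j=9: r + 8k = 1468.709571… → ⌈·⌉ = 1469
j=10: r + 9k = 1644.138142… → ⌈·⌉ = 1645
j=11: r + 10k = 1819.566714… → ⌈·⌉ = 1820
j=12: r + 11k = 1994.995285… → ⌈·⌉ = 1995
j=13: r + 12k = 2170.423857… → ⌈·⌉ = 2171
j=14: r + 13k = 2345.852428… → ⌈·⌉ = 2346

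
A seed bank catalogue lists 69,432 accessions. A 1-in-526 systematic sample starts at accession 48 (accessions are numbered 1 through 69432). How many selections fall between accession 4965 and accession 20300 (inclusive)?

29

k = 526
First selection ≥ 4965: 48 + ⌈(4965−48)/526⌉·526 = 48 + 10×526 = 5308
Last selection ≤ 20300: 48 + ⌊(20300−48)/526⌋·526 = 48 + 38×526 = 20036
Count = 38 − 10 + 1 = 29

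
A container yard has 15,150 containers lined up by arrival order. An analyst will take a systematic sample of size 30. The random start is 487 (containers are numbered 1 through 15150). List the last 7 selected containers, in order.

k = N/n = 15150/30 = 505
24th selection = 487 + 23×505 = 12102
25th: 12102 + 505 = 12607
26th: 12607 + 505 = 13112
27th: 13112 + 505 = 13617
28th: 13617 + 505 = 14122
29th: 14122 + 505 = 14627
30th: 14627 + 505 = 15132

12102, 12607, 13112, 13617, 14122, 14627, 15132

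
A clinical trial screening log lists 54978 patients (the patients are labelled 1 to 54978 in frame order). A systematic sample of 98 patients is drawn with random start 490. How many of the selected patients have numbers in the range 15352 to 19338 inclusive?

7

k = 54978/98 = 561
First selection ≥ 15352: 490 + ⌈(15352−490)/561⌉·561 = 490 + 27×561 = 15637
Last selection ≤ 19338: 490 + ⌊(19338−490)/561⌋·561 = 490 + 33×561 = 19003
Count = 33 − 27 + 1 = 7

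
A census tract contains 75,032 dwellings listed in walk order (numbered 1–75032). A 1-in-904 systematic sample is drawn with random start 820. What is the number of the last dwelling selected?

k = 904
83rd selection = r + (83−1)·k = 820 + 82×904 = 820 + 74128 = 74948

74948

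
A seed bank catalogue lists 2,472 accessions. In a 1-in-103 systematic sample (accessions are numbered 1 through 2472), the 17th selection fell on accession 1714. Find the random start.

66

k = 103
r = 1714 − (17−1)×103 = 1714 − 1648 = 66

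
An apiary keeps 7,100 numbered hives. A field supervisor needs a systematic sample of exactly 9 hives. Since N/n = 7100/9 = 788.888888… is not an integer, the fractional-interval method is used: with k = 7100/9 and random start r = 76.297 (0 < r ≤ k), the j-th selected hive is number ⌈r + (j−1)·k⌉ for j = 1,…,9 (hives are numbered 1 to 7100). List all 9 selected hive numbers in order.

77, 866, 1655, 2443, 3232, 4021, 4810, 5599, 6388

j=1: r + 0k = 76.297 → ⌈·⌉ = 77
j=2: r + 1k = 865.185888… → ⌈·⌉ = 866
j=3: r + 2k = 1654.074777… → ⌈·⌉ = 1655
j=4: r + 3k = 2442.963666… → ⌈·⌉ = 2443
j=5: r + 4k = 3231.852555… → ⌈·⌉ = 3232
j=6: r + 5k = 4020.741444… → ⌈·⌉ = 4021
j=7: r + 6k = 4809.630333… → ⌈·⌉ = 4810
j=8: r + 7k = 5598.519222… → ⌈·⌉ = 5599
j=9: r + 8k = 6387.408111… → ⌈·⌉ = 6388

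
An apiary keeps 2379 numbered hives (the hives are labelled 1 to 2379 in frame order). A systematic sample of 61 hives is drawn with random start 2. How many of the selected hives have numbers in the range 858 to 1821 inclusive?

k = 2379/61 = 39
First selection ≥ 858: 2 + ⌈(858−2)/39⌉·39 = 2 + 22×39 = 860
Last selection ≤ 1821: 2 + ⌊(1821−2)/39⌋·39 = 2 + 46×39 = 1796
Count = 46 − 22 + 1 = 25

25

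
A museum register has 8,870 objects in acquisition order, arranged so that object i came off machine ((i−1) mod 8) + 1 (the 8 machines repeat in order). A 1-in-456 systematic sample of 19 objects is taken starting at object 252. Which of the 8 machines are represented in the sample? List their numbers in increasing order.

4

Consecutive selections differ by k = 456, so their machine numbers differ by 456 mod 8 = 0.
gcd(456, 8) = 8, so the sample visits 8/8 = 1 distinct residues mod 8.
Start 252 is machine 4; the machines hit are 4.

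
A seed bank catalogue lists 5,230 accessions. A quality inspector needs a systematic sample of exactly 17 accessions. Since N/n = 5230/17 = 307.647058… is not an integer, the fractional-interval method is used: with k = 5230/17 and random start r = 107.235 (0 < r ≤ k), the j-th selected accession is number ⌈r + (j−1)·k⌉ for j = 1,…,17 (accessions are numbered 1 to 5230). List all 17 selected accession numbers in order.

j=1: r + 0k = 107.235 → ⌈·⌉ = 108
j=2: r + 1k = 414.882058… → ⌈·⌉ = 415
j=3: r + 2k = 722.529117… → ⌈·⌉ = 723
j=4: r + 3k = 1030.176176… → ⌈·⌉ = 1031
j=5: r + 4k = 1337.823235… → ⌈·⌉ = 1338
j=6: r + 5k = 1645.470294… → ⌈·⌉ = 1646
j=7: r + 6k = 1953.117352… → ⌈·⌉ = 1954
j=8: r + 7k = 2260.764411… → ⌈·⌉ = 2261
j=9: r + 8k = 2568.411470… → ⌈·⌉ = 2569
j=10: r + 9k = 2876.058529… → ⌈·⌉ = 2877
j=11: r + 10k = 3183.705588… → ⌈·⌉ = 3184
j=12: r + 11k = 3491.352647… → ⌈·⌉ = 3492
j=13: r + 12k = 3798.999705… → ⌈·⌉ = 3799
j=14: r + 13k = 4106.646764… → ⌈·⌉ = 4107
j=15: r + 14k = 4414.293823… → ⌈·⌉ = 4415
j=16: r + 15k = 4721.940882… → ⌈·⌉ = 4722
j=17: r + 16k = 5029.587941… → ⌈·⌉ = 5030

108, 415, 723, 1031, 1338, 1646, 1954, 2261, 2569, 2877, 3184, 3492, 3799, 4107, 4415, 4722, 5030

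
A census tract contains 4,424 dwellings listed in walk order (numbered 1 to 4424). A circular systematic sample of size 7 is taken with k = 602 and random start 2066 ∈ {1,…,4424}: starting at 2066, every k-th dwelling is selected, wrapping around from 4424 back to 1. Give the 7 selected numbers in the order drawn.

2066, 2668, 3270, 3872, 50, 652, 1254

Selection 1: 2066
Selection 2: 2066 + 602 = 2668
Selection 3: 2668 + 602 = 3270
Selection 4: 3270 + 602 = 3872
Selection 5: 3872 + 602 = 4474 → 4474 − 4424 = 50
Selection 6: 50 + 602 = 652
Selection 7: 652 + 602 = 1254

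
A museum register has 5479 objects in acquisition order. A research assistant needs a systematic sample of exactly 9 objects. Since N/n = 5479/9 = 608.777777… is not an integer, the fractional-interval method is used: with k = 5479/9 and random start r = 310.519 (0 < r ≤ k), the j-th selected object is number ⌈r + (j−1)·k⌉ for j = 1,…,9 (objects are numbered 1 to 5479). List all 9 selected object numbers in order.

311, 920, 1529, 2137, 2746, 3355, 3964, 4572, 5181

j=1: r + 0k = 310.519 → ⌈·⌉ = 311
j=2: r + 1k = 919.296777… → ⌈·⌉ = 920
j=3: r + 2k = 1528.074555… → ⌈·⌉ = 1529
j=4: r + 3k = 2136.852333… → ⌈·⌉ = 2137
j=5: r + 4k = 2745.630111… → ⌈·⌉ = 2746
j=6: r + 5k = 3354.407888… → ⌈·⌉ = 3355
j=7: r + 6k = 3963.185666… → ⌈·⌉ = 3964
j=8: r + 7k = 4571.963444… → ⌈·⌉ = 4572
j=9: r + 8k = 5180.741222… → ⌈·⌉ = 5181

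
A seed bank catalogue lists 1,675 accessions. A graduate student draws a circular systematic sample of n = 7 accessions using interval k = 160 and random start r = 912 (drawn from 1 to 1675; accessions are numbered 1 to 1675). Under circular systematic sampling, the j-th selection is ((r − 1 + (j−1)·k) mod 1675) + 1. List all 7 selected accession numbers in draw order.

912, 1072, 1232, 1392, 1552, 37, 197

Selection 1: 912
Selection 2: 912 + 160 = 1072
Selection 3: 1072 + 160 = 1232
Selection 4: 1232 + 160 = 1392
Selection 5: 1392 + 160 = 1552
Selection 6: 1552 + 160 = 1712 → 1712 − 1675 = 37
Selection 7: 37 + 160 = 197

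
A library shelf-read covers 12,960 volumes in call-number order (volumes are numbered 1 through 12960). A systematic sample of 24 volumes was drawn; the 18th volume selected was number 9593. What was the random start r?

413

k = 12960/24 = 540
r = 9593 − (18−1)×540 = 9593 − 9180 = 413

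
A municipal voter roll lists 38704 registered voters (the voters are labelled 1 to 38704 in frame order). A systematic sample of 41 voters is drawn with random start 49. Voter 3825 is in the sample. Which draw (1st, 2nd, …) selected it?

k = 38704/41 = 944
position = (3825 − 49)/944 + 1 = 3776/944 + 1 = 4 + 1 = 5

5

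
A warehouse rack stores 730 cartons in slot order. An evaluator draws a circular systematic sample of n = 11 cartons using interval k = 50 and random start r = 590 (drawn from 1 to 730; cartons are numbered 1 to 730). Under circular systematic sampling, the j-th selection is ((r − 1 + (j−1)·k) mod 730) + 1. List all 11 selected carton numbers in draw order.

590, 640, 690, 10, 60, 110, 160, 210, 260, 310, 360

Selection 1: 590
Selection 2: 590 + 50 = 640
Selection 3: 640 + 50 = 690
Selection 4: 690 + 50 = 740 → 740 − 730 = 10
Selection 5: 10 + 50 = 60
Selection 6: 60 + 50 = 110
Selection 7: 110 + 50 = 160
Selection 8: 160 + 50 = 210
Selection 9: 210 + 50 = 260
Selection 10: 260 + 50 = 310
Selection 11: 310 + 50 = 360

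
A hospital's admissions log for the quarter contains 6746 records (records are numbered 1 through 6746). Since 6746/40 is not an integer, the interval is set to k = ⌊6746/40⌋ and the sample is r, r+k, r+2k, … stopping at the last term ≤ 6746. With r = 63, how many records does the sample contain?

40

k = ⌊6746/40⌋ = 168
Achieved size = ⌊(6746 − 63)/168⌋ + 1 = ⌊6683/168⌋ + 1 = 39 + 1 = 40
(last selection: 63 + 39×168 = 6615 ≤ 6746; next would be 6783 > 6746)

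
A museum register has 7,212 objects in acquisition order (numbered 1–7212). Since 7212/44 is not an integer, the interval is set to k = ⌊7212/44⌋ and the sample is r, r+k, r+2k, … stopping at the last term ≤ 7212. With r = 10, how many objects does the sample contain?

k = ⌊7212/44⌋ = 163
Achieved size = ⌊(7212 − 10)/163⌋ + 1 = ⌊7202/163⌋ + 1 = 44 + 1 = 45
(last selection: 10 + 44×163 = 7182 ≤ 7212; next would be 7345 > 7212)

45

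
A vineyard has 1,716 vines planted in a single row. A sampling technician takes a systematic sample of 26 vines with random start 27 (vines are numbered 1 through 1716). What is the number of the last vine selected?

k = 1716/26 = 66
26th selection = r + (26−1)·k = 27 + 25×66 = 27 + 1650 = 1677

1677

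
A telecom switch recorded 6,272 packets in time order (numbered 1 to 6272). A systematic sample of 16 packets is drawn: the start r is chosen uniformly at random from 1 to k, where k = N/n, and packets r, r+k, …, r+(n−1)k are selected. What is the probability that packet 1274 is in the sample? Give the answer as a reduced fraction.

1/392

k = 6272/16 = 392.
Packet 1274 is selected iff r ≡ 1274 (mod 392); exactly one such r in {1,…,392}.
Inclusion probability = 1/392.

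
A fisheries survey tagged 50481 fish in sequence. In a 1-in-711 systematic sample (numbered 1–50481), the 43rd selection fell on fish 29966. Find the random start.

k = 711
r = 29966 − (43−1)×711 = 29966 − 29862 = 104

104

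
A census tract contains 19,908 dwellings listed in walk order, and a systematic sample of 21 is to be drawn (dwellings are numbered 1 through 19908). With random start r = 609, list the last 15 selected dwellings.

k = N/n = 19908/21 = 948
7th selection = 609 + 6×948 = 6297
8th: 6297 + 948 = 7245
9th: 7245 + 948 = 8193
10th: 8193 + 948 = 9141
11th: 9141 + 948 = 10089
12th: 10089 + 948 = 11037
13th: 11037 + 948 = 11985
14th: 11985 + 948 = 12933
15th: 12933 + 948 = 13881
16th: 13881 + 948 = 14829
17th: 14829 + 948 = 15777
18th: 15777 + 948 = 16725
19th: 16725 + 948 = 17673
20th: 17673 + 948 = 18621
21st: 18621 + 948 = 19569

6297, 7245, 8193, 9141, 10089, 11037, 11985, 12933, 13881, 14829, 15777, 16725, 17673, 18621, 19569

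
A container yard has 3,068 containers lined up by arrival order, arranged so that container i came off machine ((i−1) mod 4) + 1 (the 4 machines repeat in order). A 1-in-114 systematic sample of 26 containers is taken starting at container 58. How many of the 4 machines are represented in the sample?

2

Consecutive selections differ by k = 114, so their machine numbers differ by 114 mod 4 = 2.
gcd(114, 4) = 2, so the sample visits 4/2 = 2 distinct residues mod 4.
Start 58 is machine 2; the machines hit are 2, 4.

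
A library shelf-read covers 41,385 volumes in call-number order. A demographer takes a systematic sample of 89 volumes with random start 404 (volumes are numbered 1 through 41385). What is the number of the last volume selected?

k = 41385/89 = 465
89th selection = r + (89−1)·k = 404 + 88×465 = 404 + 40920 = 41324

41324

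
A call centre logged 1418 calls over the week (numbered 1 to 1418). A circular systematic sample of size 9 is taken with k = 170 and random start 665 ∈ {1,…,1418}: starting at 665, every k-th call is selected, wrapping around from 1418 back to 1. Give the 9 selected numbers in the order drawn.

Selection 1: 665
Selection 2: 665 + 170 = 835
Selection 3: 835 + 170 = 1005
Selection 4: 1005 + 170 = 1175
Selection 5: 1175 + 170 = 1345
Selection 6: 1345 + 170 = 1515 → 1515 − 1418 = 97
Selection 7: 97 + 170 = 267
Selection 8: 267 + 170 = 437
Selection 9: 437 + 170 = 607

665, 835, 1005, 1175, 1345, 97, 267, 437, 607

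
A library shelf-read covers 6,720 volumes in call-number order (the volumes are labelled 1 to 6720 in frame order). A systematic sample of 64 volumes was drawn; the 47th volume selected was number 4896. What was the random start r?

k = 6720/64 = 105
r = 4896 − (47−1)×105 = 4896 − 4830 = 66

66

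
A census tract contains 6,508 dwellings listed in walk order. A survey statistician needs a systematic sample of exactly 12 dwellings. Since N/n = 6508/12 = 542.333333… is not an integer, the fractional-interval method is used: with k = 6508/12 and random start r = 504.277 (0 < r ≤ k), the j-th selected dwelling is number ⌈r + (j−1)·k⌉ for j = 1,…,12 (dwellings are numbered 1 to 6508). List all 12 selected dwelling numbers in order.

505, 1047, 1589, 2132, 2674, 3216, 3759, 4301, 4843, 5386, 5928, 6470

j=1: r + 0k = 504.277 → ⌈·⌉ = 505
j=2: r + 1k = 1046.610333… → ⌈·⌉ = 1047
j=3: r + 2k = 1588.943666… → ⌈·⌉ = 1589
j=4: r + 3k = 2131.277 → ⌈·⌉ = 2132
j=5: r + 4k = 2673.610333… → ⌈·⌉ = 2674
j=6: r + 5k = 3215.943666… → ⌈·⌉ = 3216
j=7: r + 6k = 3758.277 → ⌈·⌉ = 3759
j=8: r + 7k = 4300.610333… → ⌈·⌉ = 4301
j=9: r + 8k = 4842.943666… → ⌈·⌉ = 4843
j=10: r + 9k = 5385.277 → ⌈·⌉ = 5386
j=11: r + 10k = 5927.610333… → ⌈·⌉ = 5928
j=12: r + 11k = 6469.943666… → ⌈·⌉ = 6470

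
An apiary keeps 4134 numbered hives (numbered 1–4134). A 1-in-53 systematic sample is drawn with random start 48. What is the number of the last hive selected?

k = 53
78th selection = r + (78−1)·k = 48 + 77×53 = 48 + 4081 = 4129

4129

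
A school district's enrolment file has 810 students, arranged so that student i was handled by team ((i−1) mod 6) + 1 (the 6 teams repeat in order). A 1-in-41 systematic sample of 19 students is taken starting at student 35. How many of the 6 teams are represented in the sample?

Consecutive selections differ by k = 41, so their team numbers differ by 41 mod 6 = 5.
gcd(41, 6) = 1, so the sample visits 6/1 = 6 distinct residues mod 6.
Start 35 is team 5; the teams hit are 1, 2, 3, 4, 5, 6.

6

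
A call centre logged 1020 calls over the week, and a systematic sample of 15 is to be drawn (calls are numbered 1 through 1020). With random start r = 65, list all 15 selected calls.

65, 133, 201, 269, 337, 405, 473, 541, 609, 677, 745, 813, 881, 949, 1017

k = N/n = 1020/15 = 68
call 1: 65
call 2: 65 + 68 = 133
call 3: 133 + 68 = 201
call 4: 201 + 68 = 269
call 5: 269 + 68 = 337
call 6: 337 + 68 = 405
call 7: 405 + 68 = 473
call 8: 473 + 68 = 541
call 9: 541 + 68 = 609
call 10: 609 + 68 = 677
call 11: 677 + 68 = 745
call 12: 745 + 68 = 813
call 13: 813 + 68 = 881
call 14: 881 + 68 = 949
call 15: 949 + 68 = 1017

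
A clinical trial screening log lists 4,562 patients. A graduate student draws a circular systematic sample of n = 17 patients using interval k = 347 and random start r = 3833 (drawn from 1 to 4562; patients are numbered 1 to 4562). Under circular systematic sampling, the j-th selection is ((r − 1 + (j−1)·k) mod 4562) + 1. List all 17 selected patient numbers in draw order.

3833, 4180, 4527, 312, 659, 1006, 1353, 1700, 2047, 2394, 2741, 3088, 3435, 3782, 4129, 4476, 261

Selection 1: 3833
Selection 2: 3833 + 347 = 4180
Selection 3: 4180 + 347 = 4527
Selection 4: 4527 + 347 = 4874 → 4874 − 4562 = 312
Selection 5: 312 + 347 = 659
Selection 6: 659 + 347 = 1006
Selection 7: 1006 + 347 = 1353
Selection 8: 1353 + 347 = 1700
Selection 9: 1700 + 347 = 2047
Selection 10: 2047 + 347 = 2394
Selection 11: 2394 + 347 = 2741
Selection 12: 2741 + 347 = 3088
Selection 13: 3088 + 347 = 3435
Selection 14: 3435 + 347 = 3782
Selection 15: 3782 + 347 = 4129
Selection 16: 4129 + 347 = 4476
Selection 17: 4476 + 347 = 4823 → 4823 − 4562 = 261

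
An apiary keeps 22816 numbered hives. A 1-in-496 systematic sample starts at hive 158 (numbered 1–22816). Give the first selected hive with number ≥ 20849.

20990

k = 496
Steps past start: ⌈(20849 − 158)/496⌉ = ⌈20691/496⌉ = 42
Selected hive: 158 + 42×496 = 20990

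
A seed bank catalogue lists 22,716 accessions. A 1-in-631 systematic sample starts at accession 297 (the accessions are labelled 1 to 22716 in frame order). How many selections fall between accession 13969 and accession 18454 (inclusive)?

7

k = 631
First selection ≥ 13969: 297 + ⌈(13969−297)/631⌉·631 = 297 + 22×631 = 14179
Last selection ≤ 18454: 297 + ⌊(18454−297)/631⌋·631 = 297 + 28×631 = 17965
Count = 28 − 22 + 1 = 7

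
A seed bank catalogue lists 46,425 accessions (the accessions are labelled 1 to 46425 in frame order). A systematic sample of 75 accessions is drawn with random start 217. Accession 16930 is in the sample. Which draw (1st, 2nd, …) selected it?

k = 46425/75 = 619
position = (16930 − 217)/619 + 1 = 16713/619 + 1 = 27 + 1 = 28

28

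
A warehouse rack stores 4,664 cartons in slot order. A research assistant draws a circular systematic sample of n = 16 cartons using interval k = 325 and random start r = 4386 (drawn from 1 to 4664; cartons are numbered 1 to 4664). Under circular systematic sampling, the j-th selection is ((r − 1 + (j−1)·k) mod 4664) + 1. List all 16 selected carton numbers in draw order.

4386, 47, 372, 697, 1022, 1347, 1672, 1997, 2322, 2647, 2972, 3297, 3622, 3947, 4272, 4597

Selection 1: 4386
Selection 2: 4386 + 325 = 4711 → 4711 − 4664 = 47
Selection 3: 47 + 325 = 372
Selection 4: 372 + 325 = 697
Selection 5: 697 + 325 = 1022
Selection 6: 1022 + 325 = 1347
Selection 7: 1347 + 325 = 1672
Selection 8: 1672 + 325 = 1997
Selection 9: 1997 + 325 = 2322
Selection 10: 2322 + 325 = 2647
Selection 11: 2647 + 325 = 2972
Selection 12: 2972 + 325 = 3297
Selection 13: 3297 + 325 = 3622
Selection 14: 3622 + 325 = 3947
Selection 15: 3947 + 325 = 4272
Selection 16: 4272 + 325 = 4597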